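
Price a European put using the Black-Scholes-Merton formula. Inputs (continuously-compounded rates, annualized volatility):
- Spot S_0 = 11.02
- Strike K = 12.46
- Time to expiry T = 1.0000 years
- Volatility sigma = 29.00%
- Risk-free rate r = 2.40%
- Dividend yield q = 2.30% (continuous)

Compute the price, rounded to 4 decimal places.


Answer: Price = 2.1335

Derivation:
d1 = (ln(S/K) + (r - q + 0.5*sigma^2) * T) / (sigma * sqrt(T)) = -0.27504038
d2 = d1 - sigma * sqrt(T) = -0.56504038
exp(-rT) = 0.97628571; exp(-qT) = 0.97726248
P = K * exp(-rT) * N(-d2) - S_0 * exp(-qT) * N(-d1)
N(-d1) = 0.60835739; N(-d2) = 0.71397685
P = 12.4600 * 0.97628571 * 0.71397685 - 11.0200 * 0.97726248 * 0.60835739 = 2.1335


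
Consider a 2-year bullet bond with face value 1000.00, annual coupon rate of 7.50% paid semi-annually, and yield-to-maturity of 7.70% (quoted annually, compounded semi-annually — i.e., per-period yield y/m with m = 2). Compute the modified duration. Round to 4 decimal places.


Coupon per period c = face * coupon_rate / m = 37.500000
Periods per year m = 2; per-period yield y/m = 0.038500
Number of cashflows N = 4
Cashflows (t years, CF_t, discount factor 1/(1+y/m)^(m*t), PV):
  t = 0.5000: CF_t = 37.500000, DF = 0.962927, PV = 36.109774
  t = 1.0000: CF_t = 37.500000, DF = 0.927229, PV = 34.771087
  t = 1.5000: CF_t = 37.500000, DF = 0.892854, PV = 33.482029
  t = 2.0000: CF_t = 1037.500000, DF = 0.859754, PV = 891.994347
Price P = sum_t PV_t = 996.357236
First compute Macaulay numerator sum_t t * PV_t:
  t * PV_t at t = 0.5000: 18.054887
  t * PV_t at t = 1.0000: 34.771087
  t * PV_t at t = 1.5000: 50.223043
  t * PV_t at t = 2.0000: 1783.988693
Macaulay duration D = 1887.037710 / 996.357236 = 1.893937
Modified duration = D / (1 + y/m) = 1.893937 / (1 + 0.038500) = 1.823724

Answer: Modified duration = 1.8237


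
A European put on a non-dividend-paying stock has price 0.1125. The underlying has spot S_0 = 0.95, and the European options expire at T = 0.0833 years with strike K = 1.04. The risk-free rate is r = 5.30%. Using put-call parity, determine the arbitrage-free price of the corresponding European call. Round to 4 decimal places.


Answer: Call price = 0.0271

Derivation:
Put-call parity: C - P = S_0 * exp(-qT) - K * exp(-rT).
S_0 * exp(-qT) = 0.9500 * 1.00000000 = 0.95000000
K * exp(-rT) = 1.0400 * 0.99559483 = 1.03541862
C = P + S*exp(-qT) - K*exp(-rT)
C = 0.1125 + 0.95000000 - 1.03541862 = 0.0271


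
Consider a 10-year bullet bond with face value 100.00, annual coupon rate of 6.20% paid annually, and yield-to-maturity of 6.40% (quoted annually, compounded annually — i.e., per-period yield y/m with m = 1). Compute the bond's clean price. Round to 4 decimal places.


Coupon per period c = face * coupon_rate / m = 6.200000
Periods per year m = 1; per-period yield y/m = 0.064000
Number of cashflows N = 10
Cashflows (t years, CF_t, discount factor 1/(1+y/m)^(m*t), PV):
  t = 1.0000: CF_t = 6.200000, DF = 0.939850, PV = 5.827068
  t = 2.0000: CF_t = 6.200000, DF = 0.883317, PV = 5.476567
  t = 3.0000: CF_t = 6.200000, DF = 0.830185, PV = 5.147150
  t = 4.0000: CF_t = 6.200000, DF = 0.780249, PV = 4.837547
  t = 5.0000: CF_t = 6.200000, DF = 0.733317, PV = 4.546567
  t = 6.0000: CF_t = 6.200000, DF = 0.689208, PV = 4.273089
  t = 7.0000: CF_t = 6.200000, DF = 0.647752, PV = 4.016061
  t = 8.0000: CF_t = 6.200000, DF = 0.608789, PV = 3.774493
  t = 9.0000: CF_t = 6.200000, DF = 0.572170, PV = 3.547456
  t = 10.0000: CF_t = 106.200000, DF = 0.537754, PV = 57.109484
Price P = sum_t PV_t = 98.555482

Answer: Price = 98.5555


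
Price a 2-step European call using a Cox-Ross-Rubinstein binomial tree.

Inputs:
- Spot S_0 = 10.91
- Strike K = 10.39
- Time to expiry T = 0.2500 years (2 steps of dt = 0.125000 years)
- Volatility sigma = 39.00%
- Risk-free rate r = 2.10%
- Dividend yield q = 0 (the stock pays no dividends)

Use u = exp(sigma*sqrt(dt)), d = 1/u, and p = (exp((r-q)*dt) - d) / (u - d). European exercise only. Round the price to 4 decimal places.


Answer: Price = V(0,0) = 1.1526

Derivation:
dt = T/N = 0.125000
u = exp(sigma*sqrt(dt)) = 1.147844; d = 1/u = 0.871198
p = (exp((r-q)*dt) - d) / (u - d) = 0.475084
Discount per step: exp(-r*dt) = 0.997378
Stock lattice S(k, i) with i counting down-moves:
  k=0: S(0,0) = 10.9100
  k=1: S(1,0) = 12.5230; S(1,1) = 9.5048
  k=2: S(2,0) = 14.3744; S(2,1) = 10.9100; S(2,2) = 8.2805
Terminal payoffs V(N, i) = max(S_T - K, 0):
  V(2,0) = 3.984437; V(2,1) = 0.520000; V(2,2) = 0.000000
Backward induction: V(k, i) = exp(-r*dt) * [p * V(k+1, i) + (1-p) * V(k+1, i+1)].
  V(1,0) = exp(-r*dt) * [p*3.984437 + (1-p)*0.520000] = 2.160221
  V(1,1) = exp(-r*dt) * [p*0.520000 + (1-p)*0.000000] = 0.246396
  V(0,0) = exp(-r*dt) * [p*2.160221 + (1-p)*0.246396] = 1.152595


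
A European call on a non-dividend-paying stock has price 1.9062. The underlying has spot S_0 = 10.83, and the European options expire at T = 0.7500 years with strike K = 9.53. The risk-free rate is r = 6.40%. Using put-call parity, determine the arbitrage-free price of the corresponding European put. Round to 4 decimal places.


Put-call parity: C - P = S_0 * exp(-qT) - K * exp(-rT).
S_0 * exp(-qT) = 10.8300 * 1.00000000 = 10.83000000
K * exp(-rT) = 9.5300 * 0.95313379 = 9.08336499
P = C - S*exp(-qT) + K*exp(-rT)
P = 1.9062 - 10.83000000 + 9.08336499 = 0.1596

Answer: Put price = 0.1596


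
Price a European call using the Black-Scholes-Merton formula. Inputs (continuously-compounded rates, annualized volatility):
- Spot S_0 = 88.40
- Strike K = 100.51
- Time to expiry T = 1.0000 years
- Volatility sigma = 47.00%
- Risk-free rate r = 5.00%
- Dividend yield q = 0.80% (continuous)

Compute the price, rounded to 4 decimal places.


d1 = (ln(S/K) + (r - q + 0.5*sigma^2) * T) / (sigma * sqrt(T)) = 0.05120158
d2 = d1 - sigma * sqrt(T) = -0.41879842
exp(-rT) = 0.95122942; exp(-qT) = 0.99203191
C = S_0 * exp(-qT) * N(d1) - K * exp(-rT) * N(d2)
N(d1) = 0.52041756; N(d2) = 0.33768173
C = 88.4000 * 0.99203191 * 0.52041756 - 100.5100 * 0.95122942 * 0.33768173 = 13.3532

Answer: Price = 13.3532


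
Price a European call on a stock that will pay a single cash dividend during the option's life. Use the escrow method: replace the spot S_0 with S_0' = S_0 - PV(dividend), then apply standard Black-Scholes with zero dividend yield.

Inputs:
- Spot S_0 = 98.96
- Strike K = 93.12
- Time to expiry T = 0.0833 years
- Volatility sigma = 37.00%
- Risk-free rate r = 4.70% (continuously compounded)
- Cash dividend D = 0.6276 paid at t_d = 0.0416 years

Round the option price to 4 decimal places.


Answer: Price = 7.4500

Derivation:
PV(D) = D * exp(-r * t_d) = 0.6276 * 0.99804671 = 0.62637412
S_0' = S_0 - PV(D) = 98.9600 - 0.62637412 = 98.33362588
d1 = (ln(S_0'/K) + (r + sigma^2/2)*T) / (sigma*sqrt(T)) = 0.60019649
d2 = d1 - sigma*sqrt(T) = 0.49340805
exp(-rT) = 0.99609255
N(d1) = 0.72581235; N(d2) = 0.68913785
C = S_0' * N(d1) - K * exp(-rT) * N(d2) = 98.33362588 * 0.72581235 - 93.1200 * 0.99609255 * 0.68913785 = 7.4500


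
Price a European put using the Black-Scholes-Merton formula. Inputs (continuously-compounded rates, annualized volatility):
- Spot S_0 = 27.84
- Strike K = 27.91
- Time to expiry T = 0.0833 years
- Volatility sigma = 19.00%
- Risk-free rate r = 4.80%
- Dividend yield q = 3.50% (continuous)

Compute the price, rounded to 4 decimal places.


Answer: Price = 0.6277

Derivation:
d1 = (ln(S/K) + (r - q + 0.5*sigma^2) * T) / (sigma * sqrt(T)) = 0.00137229
d2 = d1 - sigma * sqrt(T) = -0.05346501
exp(-rT) = 0.99600958; exp(-qT) = 0.99708875
P = K * exp(-rT) * N(-d2) - S_0 * exp(-qT) * N(-d1)
N(-d1) = 0.49945253; N(-d2) = 0.52131930
P = 27.9100 * 0.99600958 * 0.52131930 - 27.8400 * 0.99708875 * 0.49945253 = 0.6277


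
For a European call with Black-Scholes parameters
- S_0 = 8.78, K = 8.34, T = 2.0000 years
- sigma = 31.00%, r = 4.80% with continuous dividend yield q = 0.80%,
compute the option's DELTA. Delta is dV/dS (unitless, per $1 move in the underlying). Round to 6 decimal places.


Answer: Delta = 0.687023

Derivation:
d1 = 0.5189552270; d2 = 0.0805490226
phi(d1) = 0.3486817036; exp(-qT) = 0.9841273201; exp(-rT) = 0.9084640161
N(d1) = 0.6981040180
Delta = exp(-qT) * N(d1) = 0.9841273201 * 0.6981040180 = 0.687023


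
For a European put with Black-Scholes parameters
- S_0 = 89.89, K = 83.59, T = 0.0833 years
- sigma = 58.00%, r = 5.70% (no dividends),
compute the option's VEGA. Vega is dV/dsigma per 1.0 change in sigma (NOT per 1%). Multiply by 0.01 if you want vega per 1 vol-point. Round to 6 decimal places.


Answer: Vega = 8.916139

Derivation:
d1 = 0.5461350589; d2 = 0.3787369705
phi(d1) = 0.3436710653; exp(-qT) = 1.0000000000; exp(-rT) = 0.9952631544
Vega = S * exp(-qT) * phi(d1) * sqrt(T) = 89.8900 * 1.0000000000 * 0.3436710653 * 0.2886173938 = 8.916139


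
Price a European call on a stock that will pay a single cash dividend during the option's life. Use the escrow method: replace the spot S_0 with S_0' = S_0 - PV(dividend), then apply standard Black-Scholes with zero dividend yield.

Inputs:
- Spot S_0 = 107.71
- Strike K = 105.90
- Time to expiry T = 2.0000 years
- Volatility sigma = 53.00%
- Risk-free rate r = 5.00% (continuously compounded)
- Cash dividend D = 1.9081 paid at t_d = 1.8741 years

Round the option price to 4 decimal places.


PV(D) = D * exp(-r * t_d) = 1.9081 * 0.91055134 = 1.73742300
S_0' = S_0 - PV(D) = 107.7100 - 1.73742300 = 105.97257700
d1 = (ln(S_0'/K) + (r + sigma^2/2)*T) / (sigma*sqrt(T)) = 0.50909700
d2 = d1 - sigma*sqrt(T) = -0.24043618
exp(-rT) = 0.90483742
N(d1) = 0.69465788; N(d2) = 0.40499606
C = S_0' * N(d1) - K * exp(-rT) * N(d2) = 105.97257700 * 0.69465788 - 105.9000 * 0.90483742 * 0.40499606 = 34.8070

Answer: Price = 34.8070


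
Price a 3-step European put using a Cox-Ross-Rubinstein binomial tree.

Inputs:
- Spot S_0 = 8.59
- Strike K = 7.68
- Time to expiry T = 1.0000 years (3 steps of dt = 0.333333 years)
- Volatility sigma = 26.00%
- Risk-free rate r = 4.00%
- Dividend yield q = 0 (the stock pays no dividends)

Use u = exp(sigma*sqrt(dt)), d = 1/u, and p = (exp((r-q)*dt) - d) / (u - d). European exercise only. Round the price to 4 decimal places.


Answer: Price = V(0,0) = 0.3557

Derivation:
dt = T/N = 0.333333
u = exp(sigma*sqrt(dt)) = 1.161963; d = 1/u = 0.860612
p = (exp((r-q)*dt) - d) / (u - d) = 0.507084
Discount per step: exp(-r*dt) = 0.986755
Stock lattice S(k, i) with i counting down-moves:
  k=0: S(0,0) = 8.5900
  k=1: S(1,0) = 9.9813; S(1,1) = 7.3927
  k=2: S(2,0) = 11.5979; S(2,1) = 8.5900; S(2,2) = 6.3622
  k=3: S(3,0) = 13.4763; S(3,1) = 9.9813; S(3,2) = 7.3927; S(3,3) = 5.4754
Terminal payoffs V(N, i) = max(K - S_T, 0):
  V(3,0) = 0.000000; V(3,1) = 0.000000; V(3,2) = 0.287340; V(3,3) = 2.204599
Backward induction: V(k, i) = exp(-r*dt) * [p * V(k+1, i) + (1-p) * V(k+1, i+1)].
  V(2,0) = exp(-r*dt) * [p*0.000000 + (1-p)*0.000000] = 0.000000
  V(2,1) = exp(-r*dt) * [p*0.000000 + (1-p)*0.287340] = 0.139758
  V(2,2) = exp(-r*dt) * [p*0.287340 + (1-p)*2.204599] = 1.216065
  V(1,0) = exp(-r*dt) * [p*0.000000 + (1-p)*0.139758] = 0.067977
  V(1,1) = exp(-r*dt) * [p*0.139758 + (1-p)*1.216065] = 0.661409
  V(0,0) = exp(-r*dt) * [p*0.067977 + (1-p)*0.661409] = 0.355714


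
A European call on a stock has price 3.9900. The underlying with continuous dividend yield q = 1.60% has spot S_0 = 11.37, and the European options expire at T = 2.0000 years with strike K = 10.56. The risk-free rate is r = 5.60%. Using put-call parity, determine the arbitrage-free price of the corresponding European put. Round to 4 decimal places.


Put-call parity: C - P = S_0 * exp(-qT) - K * exp(-rT).
S_0 * exp(-qT) = 11.3700 * 0.96850658 = 11.01191984
K * exp(-rT) = 10.5600 * 0.89404426 = 9.44110736
P = C - S*exp(-qT) + K*exp(-rT)
P = 3.9900 - 11.01191984 + 9.44110736 = 2.4192

Answer: Put price = 2.4192


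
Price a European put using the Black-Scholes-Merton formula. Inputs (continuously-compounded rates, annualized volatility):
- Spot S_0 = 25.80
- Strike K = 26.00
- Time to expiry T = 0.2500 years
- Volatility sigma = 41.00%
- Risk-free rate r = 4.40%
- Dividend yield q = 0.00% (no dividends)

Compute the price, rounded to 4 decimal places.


Answer: Price = 2.0609

Derivation:
d1 = (ln(S/K) + (r - q + 0.5*sigma^2) * T) / (sigma * sqrt(T)) = 0.11849002
d2 = d1 - sigma * sqrt(T) = -0.08650998
exp(-rT) = 0.98906028; exp(-qT) = 1.00000000
P = K * exp(-rT) * N(-d2) - S_0 * exp(-qT) * N(-d1)
N(-d1) = 0.45283970; N(-d2) = 0.53446949
P = 26.0000 * 0.98906028 * 0.53446949 - 25.8000 * 1.00000000 * 0.45283970 = 2.0609


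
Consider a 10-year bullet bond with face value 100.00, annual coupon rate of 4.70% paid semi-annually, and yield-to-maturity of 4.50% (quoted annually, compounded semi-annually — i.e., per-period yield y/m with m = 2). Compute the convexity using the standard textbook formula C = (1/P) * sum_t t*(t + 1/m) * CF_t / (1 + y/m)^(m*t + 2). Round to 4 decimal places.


Coupon per period c = face * coupon_rate / m = 2.350000
Periods per year m = 2; per-period yield y/m = 0.022500
Number of cashflows N = 20
Cashflows (t years, CF_t, discount factor 1/(1+y/m)^(m*t), PV):
  t = 0.5000: CF_t = 2.350000, DF = 0.977995, PV = 2.298289
  t = 1.0000: CF_t = 2.350000, DF = 0.956474, PV = 2.247715
  t = 1.5000: CF_t = 2.350000, DF = 0.935427, PV = 2.198254
  t = 2.0000: CF_t = 2.350000, DF = 0.914843, PV = 2.149882
  t = 2.5000: CF_t = 2.350000, DF = 0.894712, PV = 2.102574
  t = 3.0000: CF_t = 2.350000, DF = 0.875024, PV = 2.056307
  t = 3.5000: CF_t = 2.350000, DF = 0.855769, PV = 2.011058
  t = 4.0000: CF_t = 2.350000, DF = 0.836938, PV = 1.966805
  t = 4.5000: CF_t = 2.350000, DF = 0.818522, PV = 1.923526
  t = 5.0000: CF_t = 2.350000, DF = 0.800510, PV = 1.881199
  t = 5.5000: CF_t = 2.350000, DF = 0.782895, PV = 1.839803
  t = 6.0000: CF_t = 2.350000, DF = 0.765667, PV = 1.799319
  t = 6.5000: CF_t = 2.350000, DF = 0.748819, PV = 1.759725
  t = 7.0000: CF_t = 2.350000, DF = 0.732341, PV = 1.721002
  t = 7.5000: CF_t = 2.350000, DF = 0.716226, PV = 1.683132
  t = 8.0000: CF_t = 2.350000, DF = 0.700466, PV = 1.646095
  t = 8.5000: CF_t = 2.350000, DF = 0.685052, PV = 1.609872
  t = 9.0000: CF_t = 2.350000, DF = 0.669978, PV = 1.574447
  t = 9.5000: CF_t = 2.350000, DF = 0.655235, PV = 1.539802
  t = 10.0000: CF_t = 102.350000, DF = 0.640816, PV = 65.587566
Price P = sum_t PV_t = 101.596371
Convexity numerator sum_t t*(t + 1/m) * CF_t / (1+y/m)^(m*t + 2):
  t = 0.5000: term = 1.099127
  t = 1.0000: term = 3.224823
  t = 1.5000: term = 6.307722
  t = 2.0000: term = 10.281535
  t = 2.5000: term = 15.082937
  t = 3.0000: term = 20.651454
  t = 3.5000: term = 26.929361
  t = 4.0000: term = 33.861579
  t = 4.5000: term = 41.395573
  t = 5.0000: term = 49.481261
  t = 5.5000: term = 58.070917
  t = 6.0000: term = 67.119086
  t = 6.5000: term = 76.582495
  t = 7.0000: term = 86.419968
  t = 7.5000: term = 96.592349
  t = 8.0000: term = 107.062425
  t = 8.5000: term = 117.794844
  t = 9.0000: term = 128.756050
  t = 9.5000: term = 139.914208
  t = 10.0000: term = 6586.947153
Convexity = (1/P) * sum = 7673.574864 / 101.596371 = 75.530009

Answer: Convexity = 75.5300


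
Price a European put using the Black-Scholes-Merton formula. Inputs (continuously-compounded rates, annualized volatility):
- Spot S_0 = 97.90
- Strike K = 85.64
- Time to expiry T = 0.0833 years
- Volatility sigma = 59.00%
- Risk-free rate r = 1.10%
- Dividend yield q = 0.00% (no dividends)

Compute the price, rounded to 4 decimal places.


d1 = (ln(S/K) + (r - q + 0.5*sigma^2) * T) / (sigma * sqrt(T)) = 0.87623336
d2 = d1 - sigma * sqrt(T) = 0.70594909
exp(-rT) = 0.99908412; exp(-qT) = 1.00000000
P = K * exp(-rT) * N(-d2) - S_0 * exp(-qT) * N(-d1)
N(-d1) = 0.19045159; N(-d2) = 0.24010990
P = 85.6400 * 0.99908412 * 0.24010990 - 97.9000 * 1.00000000 * 0.19045159 = 1.8990

Answer: Price = 1.8990


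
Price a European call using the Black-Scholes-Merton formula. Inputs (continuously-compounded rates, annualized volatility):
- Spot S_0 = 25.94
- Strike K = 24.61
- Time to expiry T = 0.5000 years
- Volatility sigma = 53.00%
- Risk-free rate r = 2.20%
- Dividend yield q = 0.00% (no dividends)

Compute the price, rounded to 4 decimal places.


d1 = (ln(S/K) + (r - q + 0.5*sigma^2) * T) / (sigma * sqrt(T)) = 0.35717782
d2 = d1 - sigma * sqrt(T) = -0.01758878
exp(-rT) = 0.98906028; exp(-qT) = 1.00000000
C = S_0 * exp(-qT) * N(d1) - K * exp(-rT) * N(d2)
N(d1) = 0.63952065; N(d2) = 0.49298346
C = 25.9400 * 1.00000000 * 0.63952065 - 24.6100 * 0.98906028 * 0.49298346 = 4.5896

Answer: Price = 4.5896


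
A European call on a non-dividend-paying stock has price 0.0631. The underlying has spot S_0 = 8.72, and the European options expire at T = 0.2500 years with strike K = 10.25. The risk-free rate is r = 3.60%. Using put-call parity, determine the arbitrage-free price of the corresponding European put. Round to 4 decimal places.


Put-call parity: C - P = S_0 * exp(-qT) - K * exp(-rT).
S_0 * exp(-qT) = 8.7200 * 1.00000000 = 8.72000000
K * exp(-rT) = 10.2500 * 0.99104038 = 10.15816388
P = C - S*exp(-qT) + K*exp(-rT)
P = 0.0631 - 8.72000000 + 10.15816388 = 1.5013

Answer: Put price = 1.5013


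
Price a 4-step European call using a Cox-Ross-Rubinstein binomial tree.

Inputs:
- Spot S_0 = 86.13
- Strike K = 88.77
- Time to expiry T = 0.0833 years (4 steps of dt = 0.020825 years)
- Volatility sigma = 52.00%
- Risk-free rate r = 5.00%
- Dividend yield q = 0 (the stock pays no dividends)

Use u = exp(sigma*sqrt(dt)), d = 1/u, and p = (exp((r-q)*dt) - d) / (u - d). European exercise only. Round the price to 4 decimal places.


dt = T/N = 0.020825
u = exp(sigma*sqrt(dt)) = 1.077928; d = 1/u = 0.927706
p = (exp((r-q)*dt) - d) / (u - d) = 0.488184
Discount per step: exp(-r*dt) = 0.998959
Stock lattice S(k, i) with i counting down-moves:
  k=0: S(0,0) = 86.1300
  k=1: S(1,0) = 92.8419; S(1,1) = 79.9033
  k=2: S(2,0) = 100.0769; S(2,1) = 86.1300; S(2,2) = 74.1268
  k=3: S(3,0) = 107.8757; S(3,1) = 92.8419; S(3,2) = 79.9033; S(3,3) = 68.7678
  k=4: S(4,0) = 116.2822; S(4,1) = 100.0769; S(4,2) = 86.1300; S(4,3) = 74.1268; S(4,4) = 63.7963
Terminal payoffs V(N, i) = max(S_T - K, 0):
  V(4,0) = 27.512186; V(4,1) = 11.306894; V(4,2) = 0.000000; V(4,3) = 0.000000; V(4,4) = 0.000000
Backward induction: V(k, i) = exp(-r*dt) * [p * V(k+1, i) + (1-p) * V(k+1, i+1)].
  V(3,0) = exp(-r*dt) * [p*27.512186 + (1-p)*11.306894] = 19.198053
  V(3,1) = exp(-r*dt) * [p*11.306894 + (1-p)*0.000000] = 5.514097
  V(3,2) = exp(-r*dt) * [p*0.000000 + (1-p)*0.000000] = 0.000000
  V(3,3) = exp(-r*dt) * [p*0.000000 + (1-p)*0.000000] = 0.000000
  V(2,0) = exp(-r*dt) * [p*19.198053 + (1-p)*5.514097] = 12.181690
  V(2,1) = exp(-r*dt) * [p*5.514097 + (1-p)*0.000000] = 2.689091
  V(2,2) = exp(-r*dt) * [p*0.000000 + (1-p)*0.000000] = 0.000000
  V(1,0) = exp(-r*dt) * [p*12.181690 + (1-p)*2.689091] = 7.315601
  V(1,1) = exp(-r*dt) * [p*2.689091 + (1-p)*0.000000] = 1.311404
  V(0,0) = exp(-r*dt) * [p*7.315601 + (1-p)*1.311404] = 4.238140

Answer: Price = V(0,0) = 4.2381


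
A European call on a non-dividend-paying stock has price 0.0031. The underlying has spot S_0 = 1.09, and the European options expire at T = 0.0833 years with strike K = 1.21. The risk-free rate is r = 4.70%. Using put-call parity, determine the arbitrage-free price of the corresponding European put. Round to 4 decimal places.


Answer: Put price = 0.1184

Derivation:
Put-call parity: C - P = S_0 * exp(-qT) - K * exp(-rT).
S_0 * exp(-qT) = 1.0900 * 1.00000000 = 1.09000000
K * exp(-rT) = 1.2100 * 0.99609255 = 1.20527199
P = C - S*exp(-qT) + K*exp(-rT)
P = 0.0031 - 1.09000000 + 1.20527199 = 0.1184


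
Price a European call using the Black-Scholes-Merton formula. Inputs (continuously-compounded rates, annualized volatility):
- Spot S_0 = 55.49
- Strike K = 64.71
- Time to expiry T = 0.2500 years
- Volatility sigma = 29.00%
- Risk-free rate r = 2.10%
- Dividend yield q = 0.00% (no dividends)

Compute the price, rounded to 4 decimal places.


d1 = (ln(S/K) + (r - q + 0.5*sigma^2) * T) / (sigma * sqrt(T)) = -0.95138224
d2 = d1 - sigma * sqrt(T) = -1.09638224
exp(-rT) = 0.99476376; exp(-qT) = 1.00000000
C = S_0 * exp(-qT) * N(d1) - K * exp(-rT) * N(d2)
N(d1) = 0.17070519; N(d2) = 0.13645577
C = 55.4900 * 1.00000000 * 0.17070519 - 64.7100 * 0.99476376 * 0.13645577 = 0.6886

Answer: Price = 0.6886


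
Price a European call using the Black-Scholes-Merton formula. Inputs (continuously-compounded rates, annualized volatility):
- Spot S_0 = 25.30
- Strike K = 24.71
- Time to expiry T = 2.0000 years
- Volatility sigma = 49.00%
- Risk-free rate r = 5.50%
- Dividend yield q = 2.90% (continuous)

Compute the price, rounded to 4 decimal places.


Answer: Price = 7.1396

Derivation:
d1 = (ln(S/K) + (r - q + 0.5*sigma^2) * T) / (sigma * sqrt(T)) = 0.45557357
d2 = d1 - sigma * sqrt(T) = -0.23739108
exp(-rT) = 0.89583414; exp(-qT) = 0.94364995
C = S_0 * exp(-qT) * N(d1) - K * exp(-rT) * N(d2)
N(d1) = 0.67565167; N(d2) = 0.40617671
C = 25.3000 * 0.94364995 * 0.67565167 - 24.7100 * 0.89583414 * 0.40617671 = 7.1396


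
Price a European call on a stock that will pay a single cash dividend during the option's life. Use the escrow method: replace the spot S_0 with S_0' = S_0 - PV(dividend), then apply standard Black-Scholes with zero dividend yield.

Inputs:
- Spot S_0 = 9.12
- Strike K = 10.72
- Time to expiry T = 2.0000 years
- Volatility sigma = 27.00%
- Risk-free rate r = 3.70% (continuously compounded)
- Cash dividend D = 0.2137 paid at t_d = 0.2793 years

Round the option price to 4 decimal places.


Answer: Price = 0.9639

Derivation:
PV(D) = D * exp(-r * t_d) = 0.2137 * 0.98971911 = 0.21150297
S_0' = S_0 - PV(D) = 9.1200 - 0.21150297 = 8.90849703
d1 = (ln(S_0'/K) + (r + sigma^2/2)*T) / (sigma*sqrt(T)) = -0.10005721
d2 = d1 - sigma*sqrt(T) = -0.48189488
exp(-rT) = 0.92867169
N(d1) = 0.46014945; N(d2) = 0.31494031
C = S_0' * N(d1) - K * exp(-rT) * N(d2) = 8.90849703 * 0.46014945 - 10.7200 * 0.92867169 * 0.31494031 = 0.9639


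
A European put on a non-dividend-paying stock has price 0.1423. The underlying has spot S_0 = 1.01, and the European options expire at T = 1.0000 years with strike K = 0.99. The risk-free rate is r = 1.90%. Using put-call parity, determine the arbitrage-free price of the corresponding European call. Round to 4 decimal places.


Answer: Call price = 0.1809

Derivation:
Put-call parity: C - P = S_0 * exp(-qT) - K * exp(-rT).
S_0 * exp(-qT) = 1.0100 * 1.00000000 = 1.01000000
K * exp(-rT) = 0.9900 * 0.98117936 = 0.97136757
C = P + S*exp(-qT) - K*exp(-rT)
C = 0.1423 + 1.01000000 - 0.97136757 = 0.1809


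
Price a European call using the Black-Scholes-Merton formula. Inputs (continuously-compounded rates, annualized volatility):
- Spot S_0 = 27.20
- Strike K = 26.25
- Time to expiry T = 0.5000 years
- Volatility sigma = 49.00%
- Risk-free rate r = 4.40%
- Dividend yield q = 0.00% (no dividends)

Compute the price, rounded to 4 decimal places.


Answer: Price = 4.4466

Derivation:
d1 = (ln(S/K) + (r - q + 0.5*sigma^2) * T) / (sigma * sqrt(T)) = 0.33934194
d2 = d1 - sigma * sqrt(T) = -0.00714038
exp(-rT) = 0.97824024; exp(-qT) = 1.00000000
C = S_0 * exp(-qT) * N(d1) - K * exp(-rT) * N(d2)
N(d1) = 0.63282393; N(d2) = 0.49715142
C = 27.2000 * 1.00000000 * 0.63282393 - 26.2500 * 0.97824024 * 0.49715142 = 4.4466


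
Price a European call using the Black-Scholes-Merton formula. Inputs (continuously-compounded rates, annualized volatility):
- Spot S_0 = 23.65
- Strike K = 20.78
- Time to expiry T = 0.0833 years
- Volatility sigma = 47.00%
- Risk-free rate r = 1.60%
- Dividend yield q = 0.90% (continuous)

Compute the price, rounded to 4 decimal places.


Answer: Price = 3.1505

Derivation:
d1 = (ln(S/K) + (r - q + 0.5*sigma^2) * T) / (sigma * sqrt(T)) = 1.02584250
d2 = d1 - sigma * sqrt(T) = 0.89019232
exp(-rT) = 0.99866809; exp(-qT) = 0.99925058
C = S_0 * exp(-qT) * N(d1) - K * exp(-rT) * N(d2)
N(d1) = 0.84751708; N(d2) = 0.81331869
C = 23.6500 * 0.99925058 * 0.84751708 - 20.7800 * 0.99866809 * 0.81331869 = 3.1505


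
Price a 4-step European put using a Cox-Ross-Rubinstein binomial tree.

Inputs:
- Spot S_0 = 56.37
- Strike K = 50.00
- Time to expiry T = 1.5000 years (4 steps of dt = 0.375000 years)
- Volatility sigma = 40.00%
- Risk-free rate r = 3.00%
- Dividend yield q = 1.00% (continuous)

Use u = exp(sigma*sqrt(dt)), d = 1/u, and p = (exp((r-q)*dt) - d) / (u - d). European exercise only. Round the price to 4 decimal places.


dt = T/N = 0.375000
u = exp(sigma*sqrt(dt)) = 1.277556; d = 1/u = 0.782744
p = (exp((r-q)*dt) - d) / (u - d) = 0.454281
Discount per step: exp(-r*dt) = 0.988813
Stock lattice S(k, i) with i counting down-moves:
  k=0: S(0,0) = 56.3700
  k=1: S(1,0) = 72.0158; S(1,1) = 44.1233
  k=2: S(2,0) = 92.0043; S(2,1) = 56.3700; S(2,2) = 34.5373
  k=3: S(3,0) = 117.5406; S(3,1) = 72.0158; S(3,2) = 44.1233; S(3,3) = 27.0339
  k=4: S(4,0) = 150.1647; S(4,1) = 92.0043; S(4,2) = 56.3700; S(4,3) = 34.5373; S(4,4) = 21.1606
Terminal payoffs V(N, i) = max(K - S_T, 0):
  V(4,0) = 0.000000; V(4,1) = 0.000000; V(4,2) = 0.000000; V(4,3) = 15.462726; V(4,4) = 28.839395
Backward induction: V(k, i) = exp(-r*dt) * [p * V(k+1, i) + (1-p) * V(k+1, i+1)].
  V(3,0) = exp(-r*dt) * [p*0.000000 + (1-p)*0.000000] = 0.000000
  V(3,1) = exp(-r*dt) * [p*0.000000 + (1-p)*0.000000] = 0.000000
  V(3,2) = exp(-r*dt) * [p*0.000000 + (1-p)*15.462726] = 8.343898
  V(3,3) = exp(-r*dt) * [p*15.462726 + (1-p)*28.839395] = 22.507979
  V(2,0) = exp(-r*dt) * [p*0.000000 + (1-p)*0.000000] = 0.000000
  V(2,1) = exp(-r*dt) * [p*0.000000 + (1-p)*8.343898] = 4.502482
  V(2,2) = exp(-r*dt) * [p*8.343898 + (1-p)*22.507979] = 15.893687
  V(1,0) = exp(-r*dt) * [p*0.000000 + (1-p)*4.502482] = 2.429601
  V(1,1) = exp(-r*dt) * [p*4.502482 + (1-p)*15.893687] = 10.598963
  V(0,0) = exp(-r*dt) * [p*2.429601 + (1-p)*10.598963] = 6.810721

Answer: Price = V(0,0) = 6.8107


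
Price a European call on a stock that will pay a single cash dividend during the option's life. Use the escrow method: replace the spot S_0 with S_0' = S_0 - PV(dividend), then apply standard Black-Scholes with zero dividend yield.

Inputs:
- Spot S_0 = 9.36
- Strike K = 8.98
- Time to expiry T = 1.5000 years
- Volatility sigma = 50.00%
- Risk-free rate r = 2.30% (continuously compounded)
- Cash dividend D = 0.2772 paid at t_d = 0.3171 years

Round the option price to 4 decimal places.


Answer: Price = 2.3465

Derivation:
PV(D) = D * exp(-r * t_d) = 0.2772 * 0.99273323 = 0.27518565
S_0' = S_0 - PV(D) = 9.3600 - 0.27518565 = 9.08481435
d1 = (ln(S_0'/K) + (r + sigma^2/2)*T) / (sigma*sqrt(T)) = 0.38147436
d2 = d1 - sigma*sqrt(T) = -0.23089807
exp(-rT) = 0.96608834
N(d1) = 0.64857435; N(d2) = 0.40869699
C = S_0' * N(d1) - K * exp(-rT) * N(d2) = 9.08481435 * 0.64857435 - 8.9800 * 0.96608834 * 0.40869699 = 2.3465


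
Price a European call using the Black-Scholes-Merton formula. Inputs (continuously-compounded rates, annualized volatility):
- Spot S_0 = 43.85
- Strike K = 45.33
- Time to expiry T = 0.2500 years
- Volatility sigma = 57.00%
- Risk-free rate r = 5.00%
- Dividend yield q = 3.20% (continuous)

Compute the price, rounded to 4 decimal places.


Answer: Price = 4.3930

Derivation:
d1 = (ln(S/K) + (r - q + 0.5*sigma^2) * T) / (sigma * sqrt(T)) = 0.04181808
d2 = d1 - sigma * sqrt(T) = -0.24318192
exp(-rT) = 0.98757780; exp(-qT) = 0.99203191
C = S_0 * exp(-qT) * N(d1) - K * exp(-rT) * N(d2)
N(d1) = 0.51667814; N(d2) = 0.40393224
C = 43.8500 * 0.99203191 * 0.51667814 - 45.3300 * 0.98757780 * 0.40393224 = 4.3930


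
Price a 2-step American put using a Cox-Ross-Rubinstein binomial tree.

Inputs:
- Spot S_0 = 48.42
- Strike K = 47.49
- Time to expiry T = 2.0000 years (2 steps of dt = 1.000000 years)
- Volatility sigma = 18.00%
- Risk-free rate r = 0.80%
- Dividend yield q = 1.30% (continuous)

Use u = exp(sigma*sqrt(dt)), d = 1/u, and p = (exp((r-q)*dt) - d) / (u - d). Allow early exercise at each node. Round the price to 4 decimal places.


dt = T/N = 1.000000
u = exp(sigma*sqrt(dt)) = 1.197217; d = 1/u = 0.835270
p = (exp((r-q)*dt) - d) / (u - d) = 0.441341
Discount per step: exp(-r*dt) = 0.992032
Stock lattice S(k, i) with i counting down-moves:
  k=0: S(0,0) = 48.4200
  k=1: S(1,0) = 57.9693; S(1,1) = 40.4438
  k=2: S(2,0) = 69.4018; S(2,1) = 48.4200; S(2,2) = 33.7815
Terminal payoffs V(N, i) = max(K - S_T, 0):
  V(2,0) = 0.000000; V(2,1) = 0.000000; V(2,2) = 13.708512
Backward induction: V(k, i) = exp(-r*dt) * [p * V(k+1, i) + (1-p) * V(k+1, i+1)]; then take max(V_cont, immediate exercise) for American.
  V(1,0) = exp(-r*dt) * [p*0.000000 + (1-p)*0.000000] = 0.000000; exercise = 0.000000; V(1,0) = max -> 0.000000
  V(1,1) = exp(-r*dt) * [p*0.000000 + (1-p)*13.708512] = 7.597355; exercise = 7.046216; V(1,1) = max -> 7.597355
  V(0,0) = exp(-r*dt) * [p*0.000000 + (1-p)*7.597355] = 4.210509; exercise = 0.000000; V(0,0) = max -> 4.210509

Answer: Price = V(0,0) = 4.2105


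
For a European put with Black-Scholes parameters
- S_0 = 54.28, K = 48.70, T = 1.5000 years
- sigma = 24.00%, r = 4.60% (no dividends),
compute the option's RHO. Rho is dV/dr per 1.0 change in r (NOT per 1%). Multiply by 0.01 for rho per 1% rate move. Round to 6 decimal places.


Answer: Rho = -22.083385

Derivation:
d1 = 0.7507577361; d2 = 0.4568189670
phi(d1) = 0.3009662573; exp(-qT) = 1.0000000000; exp(-rT) = 0.9333266801
N(-d2) = 0.3239005859
Rho = -K*T*exp(-rT)*N(-d2) = -48.7000 * 1.5000 * 0.9333266801 * 0.3239005859 = -22.083385


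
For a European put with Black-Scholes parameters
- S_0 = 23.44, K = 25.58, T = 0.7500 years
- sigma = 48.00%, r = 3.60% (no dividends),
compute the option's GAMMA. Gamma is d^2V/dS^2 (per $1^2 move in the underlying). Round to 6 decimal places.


Answer: Gamma = 0.040863

Derivation:
d1 = 0.0626260703; d2 = -0.3530661235
phi(d1) = 0.3981607162; exp(-qT) = 1.0000000000; exp(-rT) = 0.9733612415
Gamma = exp(-qT) * phi(d1) / (S * sigma * sqrt(T)) = 1.0000000000 * 0.3981607162 / (23.4400 * 0.4800 * 0.8660254038) = 0.040863


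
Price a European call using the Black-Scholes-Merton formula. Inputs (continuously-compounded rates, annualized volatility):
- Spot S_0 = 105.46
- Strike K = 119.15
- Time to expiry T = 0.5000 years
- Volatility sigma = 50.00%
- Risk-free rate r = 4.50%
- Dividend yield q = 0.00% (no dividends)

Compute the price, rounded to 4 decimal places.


Answer: Price = 10.6590

Derivation:
d1 = (ln(S/K) + (r - q + 0.5*sigma^2) * T) / (sigma * sqrt(T)) = -0.10479738
d2 = d1 - sigma * sqrt(T) = -0.45835077
exp(-rT) = 0.97775124; exp(-qT) = 1.00000000
C = S_0 * exp(-qT) * N(d1) - K * exp(-rT) * N(d2)
N(d1) = 0.45826829; N(d2) = 0.32335023
C = 105.4600 * 1.00000000 * 0.45826829 - 119.1500 * 0.97775124 * 0.32335023 = 10.6590


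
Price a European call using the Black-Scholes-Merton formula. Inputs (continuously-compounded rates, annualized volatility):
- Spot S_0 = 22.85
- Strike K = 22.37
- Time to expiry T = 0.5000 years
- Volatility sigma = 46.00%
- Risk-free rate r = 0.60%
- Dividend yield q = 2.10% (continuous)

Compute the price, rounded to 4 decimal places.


Answer: Price = 3.0581

Derivation:
d1 = (ln(S/K) + (r - q + 0.5*sigma^2) * T) / (sigma * sqrt(T)) = 0.20484681
d2 = d1 - sigma * sqrt(T) = -0.12042231
exp(-rT) = 0.99700450; exp(-qT) = 0.98955493
C = S_0 * exp(-qT) * N(d1) - K * exp(-rT) * N(d2)
N(d1) = 0.58115409; N(d2) = 0.45207431
C = 22.8500 * 0.98955493 * 0.58115409 - 22.3700 * 0.99700450 * 0.45207431 = 3.0581


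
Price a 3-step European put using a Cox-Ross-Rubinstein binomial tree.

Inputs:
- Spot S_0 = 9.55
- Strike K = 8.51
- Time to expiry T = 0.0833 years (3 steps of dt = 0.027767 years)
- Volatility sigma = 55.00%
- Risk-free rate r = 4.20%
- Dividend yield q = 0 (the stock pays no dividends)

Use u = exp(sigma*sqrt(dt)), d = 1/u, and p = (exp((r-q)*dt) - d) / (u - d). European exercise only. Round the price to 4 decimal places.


Answer: Price = V(0,0) = 0.1725

Derivation:
dt = T/N = 0.027767
u = exp(sigma*sqrt(dt)) = 1.095979; d = 1/u = 0.912426
p = (exp((r-q)*dt) - d) / (u - d) = 0.483461
Discount per step: exp(-r*dt) = 0.998834
Stock lattice S(k, i) with i counting down-moves:
  k=0: S(0,0) = 9.5500
  k=1: S(1,0) = 10.4666; S(1,1) = 8.7137
  k=2: S(2,0) = 11.4712; S(2,1) = 9.5500; S(2,2) = 7.9506
  k=3: S(3,0) = 12.5722; S(3,1) = 10.4666; S(3,2) = 8.7137; S(3,3) = 7.2543
Terminal payoffs V(N, i) = max(K - S_T, 0):
  V(3,0) = 0.000000; V(3,1) = 0.000000; V(3,2) = 0.000000; V(3,3) = 1.255687
Backward induction: V(k, i) = exp(-r*dt) * [p * V(k+1, i) + (1-p) * V(k+1, i+1)].
  V(2,0) = exp(-r*dt) * [p*0.000000 + (1-p)*0.000000] = 0.000000
  V(2,1) = exp(-r*dt) * [p*0.000000 + (1-p)*0.000000] = 0.000000
  V(2,2) = exp(-r*dt) * [p*0.000000 + (1-p)*1.255687] = 0.647855
  V(1,0) = exp(-r*dt) * [p*0.000000 + (1-p)*0.000000] = 0.000000
  V(1,1) = exp(-r*dt) * [p*0.000000 + (1-p)*0.647855] = 0.334252
  V(0,0) = exp(-r*dt) * [p*0.000000 + (1-p)*0.334252] = 0.172453


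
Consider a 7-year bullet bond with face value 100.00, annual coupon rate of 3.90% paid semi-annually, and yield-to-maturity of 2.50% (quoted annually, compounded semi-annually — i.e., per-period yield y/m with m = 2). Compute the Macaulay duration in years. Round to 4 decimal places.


Coupon per period c = face * coupon_rate / m = 1.950000
Periods per year m = 2; per-period yield y/m = 0.012500
Number of cashflows N = 14
Cashflows (t years, CF_t, discount factor 1/(1+y/m)^(m*t), PV):
  t = 0.5000: CF_t = 1.950000, DF = 0.987654, PV = 1.925926
  t = 1.0000: CF_t = 1.950000, DF = 0.975461, PV = 1.902149
  t = 1.5000: CF_t = 1.950000, DF = 0.963418, PV = 1.878666
  t = 2.0000: CF_t = 1.950000, DF = 0.951524, PV = 1.855472
  t = 2.5000: CF_t = 1.950000, DF = 0.939777, PV = 1.832565
  t = 3.0000: CF_t = 1.950000, DF = 0.928175, PV = 1.809941
  t = 3.5000: CF_t = 1.950000, DF = 0.916716, PV = 1.787596
  t = 4.0000: CF_t = 1.950000, DF = 0.905398, PV = 1.765527
  t = 4.5000: CF_t = 1.950000, DF = 0.894221, PV = 1.743730
  t = 5.0000: CF_t = 1.950000, DF = 0.883181, PV = 1.722203
  t = 5.5000: CF_t = 1.950000, DF = 0.872277, PV = 1.700941
  t = 6.0000: CF_t = 1.950000, DF = 0.861509, PV = 1.679942
  t = 6.5000: CF_t = 1.950000, DF = 0.850873, PV = 1.659202
  t = 7.0000: CF_t = 101.950000, DF = 0.840368, PV = 85.675527
Price P = sum_t PV_t = 108.939387
Macaulay numerator sum_t t * PV_t:
  t * PV_t at t = 0.5000: 0.962963
  t * PV_t at t = 1.0000: 1.902149
  t * PV_t at t = 1.5000: 2.817999
  t * PV_t at t = 2.0000: 3.710945
  t * PV_t at t = 2.5000: 4.581413
  t * PV_t at t = 3.0000: 5.429823
  t * PV_t at t = 3.5000: 6.256586
  t * PV_t at t = 4.0000: 7.062108
  t * PV_t at t = 4.5000: 7.846787
  t * PV_t at t = 5.0000: 8.611014
  t * PV_t at t = 5.5000: 9.355176
  t * PV_t at t = 6.0000: 10.079651
  t * PV_t at t = 6.5000: 10.784811
  t * PV_t at t = 7.0000: 599.728688
Macaulay duration D = (sum_t t * PV_t) / P = 679.130112 / 108.939387 = 6.234018

Answer: Macaulay duration = 6.2340 years


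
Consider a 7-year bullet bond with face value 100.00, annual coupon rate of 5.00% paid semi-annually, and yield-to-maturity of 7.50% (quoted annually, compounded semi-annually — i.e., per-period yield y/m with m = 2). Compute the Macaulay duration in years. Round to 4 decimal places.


Answer: Macaulay duration = 5.8997 years

Derivation:
Coupon per period c = face * coupon_rate / m = 2.500000
Periods per year m = 2; per-period yield y/m = 0.037500
Number of cashflows N = 14
Cashflows (t years, CF_t, discount factor 1/(1+y/m)^(m*t), PV):
  t = 0.5000: CF_t = 2.500000, DF = 0.963855, PV = 2.409639
  t = 1.0000: CF_t = 2.500000, DF = 0.929017, PV = 2.322543
  t = 1.5000: CF_t = 2.500000, DF = 0.895438, PV = 2.238596
  t = 2.0000: CF_t = 2.500000, DF = 0.863073, PV = 2.157683
  t = 2.5000: CF_t = 2.500000, DF = 0.831878, PV = 2.079694
  t = 3.0000: CF_t = 2.500000, DF = 0.801810, PV = 2.004525
  t = 3.5000: CF_t = 2.500000, DF = 0.772829, PV = 1.932072
  t = 4.0000: CF_t = 2.500000, DF = 0.744895, PV = 1.862238
  t = 4.5000: CF_t = 2.500000, DF = 0.717971, PV = 1.794928
  t = 5.0000: CF_t = 2.500000, DF = 0.692020, PV = 1.730051
  t = 5.5000: CF_t = 2.500000, DF = 0.667008, PV = 1.667519
  t = 6.0000: CF_t = 2.500000, DF = 0.642899, PV = 1.607247
  t = 6.5000: CF_t = 2.500000, DF = 0.619662, PV = 1.549154
  t = 7.0000: CF_t = 102.500000, DF = 0.597264, PV = 61.219586
Price P = sum_t PV_t = 86.575475
Macaulay numerator sum_t t * PV_t:
  t * PV_t at t = 0.5000: 1.204819
  t * PV_t at t = 1.0000: 2.322543
  t * PV_t at t = 1.5000: 3.357894
  t * PV_t at t = 2.0000: 4.315365
  t * PV_t at t = 2.5000: 5.199236
  t * PV_t at t = 3.0000: 6.013574
  t * PV_t at t = 3.5000: 6.762251
  t * PV_t at t = 4.0000: 7.448952
  t * PV_t at t = 4.5000: 8.077177
  t * PV_t at t = 5.0000: 8.650256
  t * PV_t at t = 5.5000: 9.171356
  t * PV_t at t = 6.0000: 9.643485
  t * PV_t at t = 6.5000: 10.069502
  t * PV_t at t = 7.0000: 428.537104
Macaulay duration D = (sum_t t * PV_t) / P = 510.773513 / 86.575475 = 5.899748


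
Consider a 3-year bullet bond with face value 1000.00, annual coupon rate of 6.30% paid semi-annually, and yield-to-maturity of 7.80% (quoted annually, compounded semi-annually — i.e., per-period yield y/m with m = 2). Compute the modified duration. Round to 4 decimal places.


Answer: Modified duration = 2.6706

Derivation:
Coupon per period c = face * coupon_rate / m = 31.500000
Periods per year m = 2; per-period yield y/m = 0.039000
Number of cashflows N = 6
Cashflows (t years, CF_t, discount factor 1/(1+y/m)^(m*t), PV):
  t = 0.5000: CF_t = 31.500000, DF = 0.962464, PV = 30.317613
  t = 1.0000: CF_t = 31.500000, DF = 0.926337, PV = 29.179608
  t = 1.5000: CF_t = 31.500000, DF = 0.891566, PV = 28.084320
  t = 2.0000: CF_t = 31.500000, DF = 0.858100, PV = 27.030144
  t = 2.5000: CF_t = 31.500000, DF = 0.825890, PV = 26.015538
  t = 3.0000: CF_t = 1031.500000, DF = 0.794889, PV = 819.928433
Price P = sum_t PV_t = 960.555657
First compute Macaulay numerator sum_t t * PV_t:
  t * PV_t at t = 0.5000: 15.158807
  t * PV_t at t = 1.0000: 29.179608
  t * PV_t at t = 1.5000: 42.126480
  t * PV_t at t = 2.0000: 54.060289
  t * PV_t at t = 2.5000: 65.038846
  t * PV_t at t = 3.0000: 2459.785299
Macaulay duration D = 2665.349328 / 960.555657 = 2.774799
Modified duration = D / (1 + y/m) = 2.774799 / (1 + 0.039000) = 2.670644


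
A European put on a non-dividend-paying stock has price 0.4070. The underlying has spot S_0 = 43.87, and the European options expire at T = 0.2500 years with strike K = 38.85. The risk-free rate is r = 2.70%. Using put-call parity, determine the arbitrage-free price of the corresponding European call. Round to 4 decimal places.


Put-call parity: C - P = S_0 * exp(-qT) - K * exp(-rT).
S_0 * exp(-qT) = 43.8700 * 1.00000000 = 43.87000000
K * exp(-rT) = 38.8500 * 0.99327273 = 38.58864556
C = P + S*exp(-qT) - K*exp(-rT)
C = 0.4070 + 43.87000000 - 38.58864556 = 5.6884

Answer: Call price = 5.6884


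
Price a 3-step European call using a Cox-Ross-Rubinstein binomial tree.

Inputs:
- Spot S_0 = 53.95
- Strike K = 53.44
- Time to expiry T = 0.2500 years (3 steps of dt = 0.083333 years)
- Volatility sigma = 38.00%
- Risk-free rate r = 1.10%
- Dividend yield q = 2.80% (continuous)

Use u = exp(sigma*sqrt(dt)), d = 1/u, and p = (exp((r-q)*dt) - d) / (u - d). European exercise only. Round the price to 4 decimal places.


Answer: Price = V(0,0) = 4.5234

Derivation:
dt = T/N = 0.083333
u = exp(sigma*sqrt(dt)) = 1.115939; d = 1/u = 0.896106
p = (exp((r-q)*dt) - d) / (u - d) = 0.466164
Discount per step: exp(-r*dt) = 0.999084
Stock lattice S(k, i) with i counting down-moves:
  k=0: S(0,0) = 53.9500
  k=1: S(1,0) = 60.2049; S(1,1) = 48.3449
  k=2: S(2,0) = 67.1851; S(2,1) = 53.9500; S(2,2) = 43.3222
  k=3: S(3,0) = 74.9744; S(3,1) = 60.2049; S(3,2) = 48.3449; S(3,3) = 38.8213
Terminal payoffs V(N, i) = max(S_T - K, 0):
  V(3,0) = 21.534447; V(3,1) = 6.764930; V(3,2) = 0.000000; V(3,3) = 0.000000
Backward induction: V(k, i) = exp(-r*dt) * [p * V(k+1, i) + (1-p) * V(k+1, i+1)].
  V(2,0) = exp(-r*dt) * [p*21.534447 + (1-p)*6.764930] = 13.637435
  V(2,1) = exp(-r*dt) * [p*6.764930 + (1-p)*0.000000] = 3.150675
  V(2,2) = exp(-r*dt) * [p*0.000000 + (1-p)*0.000000] = 0.000000
  V(1,0) = exp(-r*dt) * [p*13.637435 + (1-p)*3.150675] = 8.031855
  V(1,1) = exp(-r*dt) * [p*3.150675 + (1-p)*0.000000] = 1.467384
  V(0,0) = exp(-r*dt) * [p*8.031855 + (1-p)*1.467384] = 4.523353
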